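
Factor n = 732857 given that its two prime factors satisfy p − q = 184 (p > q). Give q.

769

Since p = q + 184, we have 732857 = q(q + 184), so q² + 184q − 732857 = 0.
Discriminant: 184² + 4·732857 = 33856 + 2931428 = 2965284; √2965284 = 1722.
q = (−184 + 1722)/2 = 769, and p = q + 184 = 953.
Check: 769 · 953 = 732857.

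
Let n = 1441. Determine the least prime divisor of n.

1441 is odd.
Digit sum 10, not divisible by 3.
Ends in 1: not divisible by 5.
7: 1441 = 7·205 + 6
11: 1441 = 11·131

11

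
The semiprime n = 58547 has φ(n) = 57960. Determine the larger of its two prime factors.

461

φ(n) = (p−1)(q−1) = n − (p+q) + 1, so p + q = 58547 − 57960 + 1 = 588.
p and q are the roots of t² − 588t + 58547 = 0.
Discriminant: 588² − 4·58547 = 345744 − 234188 = 111556; √111556 = 334.
q = (588 − 334)/2 = 127, p = (588 + 334)/2 = 461.
Check: 127 · 461 = 58547.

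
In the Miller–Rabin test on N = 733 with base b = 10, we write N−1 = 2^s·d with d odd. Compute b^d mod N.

1

733 − 1 = 732 = 2^2 · 183, so d = 183.
10^1 ≡ 10 (mod 733)
10^2 ≡ 10^2 = 100 ≡ 100 (mod 733)
10^4 ≡ 100^2 = 10000 ≡ 471 (mod 733)
10^8 ≡ 471^2 = 221841 ≡ 475 (mod 733)
10^16 ≡ 475^2 = 225625 ≡ 594 (mod 733)
10^32 ≡ 594^2 = 352836 ≡ 263 (mod 733)
10^64 ≡ 263^2 = 69169 ≡ 267 (mod 733)
10^128 ≡ 267^2 = 71289 ≡ 188 (mod 733)
183 = 128 + 32 + 16 + 4 + 2 + 1 in binary powers of 2.
So 10^183 ≡ 188 · 263 · 594 · 471 · 100 · 10 ≡ 1 (mod 733).
Since 10^d ≡ 1 (mod 733), base 10 does not prove 733 composite.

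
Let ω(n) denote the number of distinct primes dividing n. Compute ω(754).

3

754 = 2 · 377
377 = 13 · 29
754 = 2 · 13 · 29, which has 3 distinct prime factors.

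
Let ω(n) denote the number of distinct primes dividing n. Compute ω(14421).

4

14421 = 3 · 4807
4807 = 11 · 437
437 = 19 · 23
14421 = 3 · 11 · 19 · 23, which has 4 distinct prime factors.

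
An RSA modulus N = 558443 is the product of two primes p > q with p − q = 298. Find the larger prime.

Since p = q + 298, we have 558443 = q(q + 298), so q² + 298q − 558443 = 0.
Discriminant: 298² + 4·558443 = 88804 + 2233772 = 2322576; √2322576 = 1524.
q = (−298 + 1524)/2 = 613, and p = q + 298 = 911.
Check: 613 · 911 = 558443.

911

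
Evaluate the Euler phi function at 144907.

Factor: 144907 = 7 · 127 · 163.
φ(144907) = (7−1) · (127−1) · (163−1) = 6 · 126 · 162 = 122472.

122472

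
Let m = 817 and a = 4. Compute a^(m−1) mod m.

600

4^1 ≡ 4 (mod 817)
4^2 ≡ 4^2 = 16 ≡ 16 (mod 817)
4^4 ≡ 16^2 = 256 ≡ 256 (mod 817)
4^8 ≡ 256^2 = 65536 ≡ 176 (mod 817)
4^16 ≡ 176^2 = 30976 ≡ 747 (mod 817)
4^32 ≡ 747^2 = 558009 ≡ 815 (mod 817)
4^64 ≡ 815^2 = 664225 ≡ 4 (mod 817)
4^128 ≡ 4^2 = 16 ≡ 16 (mod 817)
4^256 ≡ 16^2 = 256 ≡ 256 (mod 817)
4^512 ≡ 256^2 = 65536 ≡ 176 (mod 817)
816 = 512 + 256 + 32 + 16 in binary powers of 2.
So 4^816 ≡ 176 · 256 · 815 · 747 ≡ 600 (mod 817).
Since 600 ≠ 1, base 4 is a Fermat witness: 817 is composite.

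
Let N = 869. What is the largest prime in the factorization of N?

79

869 = 11 · 79
79 is prime.
So 869 = 11 · 79; the largest prime factor is 79.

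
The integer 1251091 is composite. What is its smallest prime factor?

67

1251091 is odd.
Digit sum 19, not divisible by 3.
Ends in 1: not divisible by 5.
7: 1251091 = 7·178727 + 2
11: 1251091 = 11·113735 + 6
13: 1251091 = 13·96237 + 10
17: 1251091 = 17·73593 + 10
19: 1251091 = 19·65846 + 17
23: 1251091 = 23·54395 + 6
29: 1251091 = 29·43141 + 2
31: 1251091 = 31·40357 + 24
37: 1251091 = 37·33813 + 10
41: 1251091 = 41·30514 + 17
43: 1251091 = 43·29095 + 6
47: 1251091 = 47·26618 + 45
53: 1251091 = 53·23605 + 26
59: 1251091 = 59·21204 + 55
61: 1251091 = 61·20509 + 42
67: 1251091 = 67·18673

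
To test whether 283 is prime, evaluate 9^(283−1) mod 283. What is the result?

9^1 ≡ 9 (mod 283)
9^2 ≡ 9^2 = 81 ≡ 81 (mod 283)
9^4 ≡ 81^2 = 6561 ≡ 52 (mod 283)
9^8 ≡ 52^2 = 2704 ≡ 157 (mod 283)
9^16 ≡ 157^2 = 24649 ≡ 28 (mod 283)
9^32 ≡ 28^2 = 784 ≡ 218 (mod 283)
9^64 ≡ 218^2 = 47524 ≡ 263 (mod 283)
9^128 ≡ 263^2 = 69169 ≡ 117 (mod 283)
9^256 ≡ 117^2 = 13689 ≡ 105 (mod 283)
282 = 256 + 16 + 8 + 2 in binary powers of 2.
So 9^282 ≡ 105 · 28 · 157 · 81 ≡ 1 (mod 283).
Since the result is 1, base 9 gives no evidence that 283 is composite.

1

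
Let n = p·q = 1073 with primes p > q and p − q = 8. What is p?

Since p = q + 8, we have 1073 = q(q + 8), so q² + 8q − 1073 = 0.
Discriminant: 8² + 4·1073 = 64 + 4292 = 4356; √4356 = 66.
q = (−8 + 66)/2 = 29, and p = q + 8 = 37.
Check: 29 · 37 = 1073.

37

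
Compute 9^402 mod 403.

9^1 ≡ 9 (mod 403)
9^2 ≡ 9^2 = 81 ≡ 81 (mod 403)
9^4 ≡ 81^2 = 6561 ≡ 113 (mod 403)
9^8 ≡ 113^2 = 12769 ≡ 276 (mod 403)
9^16 ≡ 276^2 = 76176 ≡ 9 (mod 403)
9^32 ≡ 9^2 = 81 ≡ 81 (mod 403)
9^64 ≡ 81^2 = 6561 ≡ 113 (mod 403)
9^128 ≡ 113^2 = 12769 ≡ 276 (mod 403)
9^256 ≡ 276^2 = 76176 ≡ 9 (mod 403)
402 = 256 + 128 + 16 + 2 in binary powers of 2.
So 9^402 ≡ 9 · 276 · 9 · 81 ≡ 157 (mod 403).
Since 157 ≠ 1, base 9 is a Fermat witness: 403 is composite.

157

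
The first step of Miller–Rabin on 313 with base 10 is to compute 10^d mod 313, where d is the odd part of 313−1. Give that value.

313 − 1 = 312 = 2^3 · 39, so d = 39.
10^1 ≡ 10 (mod 313)
10^2 ≡ 10^2 = 100 ≡ 100 (mod 313)
10^4 ≡ 100^2 = 10000 ≡ 297 (mod 313)
10^8 ≡ 297^2 = 88209 ≡ 256 (mod 313)
10^16 ≡ 256^2 = 65536 ≡ 119 (mod 313)
10^32 ≡ 119^2 = 14161 ≡ 76 (mod 313)
39 = 32 + 4 + 2 + 1 in binary powers of 2.
So 10^39 ≡ 76 · 297 · 100 · 10 ≡ 5 (mod 313).
Squaring chain: 5 → 25 → 312; reaches −1, so base 10 does not prove 313 composite.

5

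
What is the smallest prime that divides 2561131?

59

2561131 is odd.
Digit sum 19, not divisible by 3.
Ends in 1: not divisible by 5.
7: 2561131 = 7·365875 + 6
11: 2561131 = 11·232830 + 1
13: 2561131 = 13·197010 + 1
17: 2561131 = 17·150654 + 13
19: 2561131 = 19·134796 + 7
23: 2561131 = 23·111353 + 12
29: 2561131 = 29·88314 + 25
31: 2561131 = 31·82617 + 4
37: 2561131 = 37·69219 + 28
41: 2561131 = 41·62466 + 25
43: 2561131 = 43·59561 + 8
47: 2561131 = 47·54492 + 7
53: 2561131 = 53·48323 + 12
59: 2561131 = 59·43409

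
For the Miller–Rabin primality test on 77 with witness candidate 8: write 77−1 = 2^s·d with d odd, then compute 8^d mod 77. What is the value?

29

77 − 1 = 76 = 2^2 · 19, so d = 19.
8^1 ≡ 8 (mod 77)
8^2 ≡ 8^2 = 64 ≡ 64 (mod 77)
8^4 ≡ 64^2 = 4096 ≡ 15 (mod 77)
8^8 ≡ 15^2 = 225 ≡ 71 (mod 77)
8^16 ≡ 71^2 = 5041 ≡ 36 (mod 77)
19 = 16 + 2 + 1 in binary powers of 2.
So 8^19 ≡ 36 · 64 · 8 ≡ 29 (mod 77).
Squaring chain: 29 → 71; never reaches −1, so base 8 is a Miller–Rabin witness that 77 is composite.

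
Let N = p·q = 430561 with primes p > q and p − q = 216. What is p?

773

Since p = q + 216, we have 430561 = q(q + 216), so q² + 216q − 430561 = 0.
Discriminant: 216² + 4·430561 = 46656 + 1722244 = 1768900; √1768900 = 1330.
q = (−216 + 1330)/2 = 557, and p = q + 216 = 773.
Check: 557 · 773 = 430561.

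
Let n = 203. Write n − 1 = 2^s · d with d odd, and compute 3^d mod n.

203 − 1 = 202 = 2^1 · 101, so d = 101.
3^1 ≡ 3 (mod 203)
3^2 ≡ 3^2 = 9 ≡ 9 (mod 203)
3^4 ≡ 9^2 = 81 ≡ 81 (mod 203)
3^8 ≡ 81^2 = 6561 ≡ 65 (mod 203)
3^16 ≡ 65^2 = 4225 ≡ 165 (mod 203)
3^32 ≡ 165^2 = 27225 ≡ 23 (mod 203)
3^64 ≡ 23^2 = 529 ≡ 123 (mod 203)
101 = 64 + 32 + 4 + 1 in binary powers of 2.
So 3^101 ≡ 123 · 23 · 81 · 3 ≡ 89 (mod 203).
Squaring chain: 89; never reaches −1, so base 3 is a Miller–Rabin witness that 203 is composite.

89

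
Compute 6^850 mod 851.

147

6^1 ≡ 6 (mod 851)
6^2 ≡ 6^2 = 36 ≡ 36 (mod 851)
6^4 ≡ 36^2 = 1296 ≡ 445 (mod 851)
6^8 ≡ 445^2 = 198025 ≡ 593 (mod 851)
6^16 ≡ 593^2 = 351649 ≡ 186 (mod 851)
6^32 ≡ 186^2 = 34596 ≡ 556 (mod 851)
6^64 ≡ 556^2 = 309136 ≡ 223 (mod 851)
6^128 ≡ 223^2 = 49729 ≡ 371 (mod 851)
6^256 ≡ 371^2 = 137641 ≡ 630 (mod 851)
6^512 ≡ 630^2 = 396900 ≡ 334 (mod 851)
850 = 512 + 256 + 64 + 16 + 2 in binary powers of 2.
So 6^850 ≡ 334 · 630 · 223 · 186 · 36 ≡ 147 (mod 851).
Since 147 ≠ 1, base 6 is a Fermat witness: 851 is composite.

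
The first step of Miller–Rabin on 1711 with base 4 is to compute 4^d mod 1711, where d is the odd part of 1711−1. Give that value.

1711 − 1 = 1710 = 2^1 · 855, so d = 855.
4^1 ≡ 4 (mod 1711)
4^2 ≡ 4^2 = 16 ≡ 16 (mod 1711)
4^4 ≡ 16^2 = 256 ≡ 256 (mod 1711)
4^8 ≡ 256^2 = 65536 ≡ 518 (mod 1711)
4^16 ≡ 518^2 = 268324 ≡ 1408 (mod 1711)
4^32 ≡ 1408^2 = 1982464 ≡ 1126 (mod 1711)
4^64 ≡ 1126^2 = 1267876 ≡ 25 (mod 1711)
4^128 ≡ 25^2 = 625 ≡ 625 (mod 1711)
4^256 ≡ 625^2 = 390625 ≡ 517 (mod 1711)
4^512 ≡ 517^2 = 267289 ≡ 373 (mod 1711)
855 = 512 + 256 + 64 + 16 + 4 + 2 + 1 in binary powers of 2.
So 4^855 ≡ 373 · 517 · 25 · 1408 · 256 · 16 · 4 ≡ 265 (mod 1711).
Squaring chain: 265; never reaches −1, so base 4 is a Miller–Rabin witness that 1711 is composite.

265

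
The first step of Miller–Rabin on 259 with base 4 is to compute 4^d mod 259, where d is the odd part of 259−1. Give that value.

64

259 − 1 = 258 = 2^1 · 129, so d = 129.
4^1 ≡ 4 (mod 259)
4^2 ≡ 4^2 = 16 ≡ 16 (mod 259)
4^4 ≡ 16^2 = 256 ≡ 256 (mod 259)
4^8 ≡ 256^2 = 65536 ≡ 9 (mod 259)
4^16 ≡ 9^2 = 81 ≡ 81 (mod 259)
4^32 ≡ 81^2 = 6561 ≡ 86 (mod 259)
4^64 ≡ 86^2 = 7396 ≡ 144 (mod 259)
4^128 ≡ 144^2 = 20736 ≡ 16 (mod 259)
129 = 128 + 1 in binary powers of 2.
So 4^129 ≡ 16 · 4 ≡ 64 (mod 259).
Squaring chain: 64; never reaches −1, so base 4 is a Miller–Rabin witness that 259 is composite.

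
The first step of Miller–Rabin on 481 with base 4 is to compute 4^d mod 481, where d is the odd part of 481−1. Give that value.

481 − 1 = 480 = 2^5 · 15, so d = 15.
4^1 ≡ 4 (mod 481)
4^2 ≡ 4^2 = 16 ≡ 16 (mod 481)
4^4 ≡ 16^2 = 256 ≡ 256 (mod 481)
4^8 ≡ 256^2 = 65536 ≡ 120 (mod 481)
15 = 8 + 4 + 2 + 1 in binary powers of 2.
So 4^15 ≡ 120 · 256 · 16 · 4 ≡ 233 (mod 481).
Squaring chain: 233 → 417 → 248 → 417 → 248; never reaches −1, so base 4 is a Miller–Rabin witness that 481 is composite.

233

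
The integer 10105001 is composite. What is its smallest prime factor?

83

10105001 is odd.
Digit sum 8, not divisible by 3.
Ends in 1: not divisible by 5.
7: 10105001 = 7·1443571 + 4
11: 10105001 = 11·918636 + 5
13: 10105001 = 13·777307 + 10
17: 10105001 = 17·594411 + 14
19: 10105001 = 19·531842 + 3
23: 10105001 = 23·439347 + 20
29: 10105001 = 29·348448 + 9
31: 10105001 = 31·325967 + 24
37: 10105001 = 37·273108 + 5
41: 10105001 = 41·246463 + 18
43: 10105001 = 43·235000 + 1
47: 10105001 = 47·215000 + 1
53: 10105001 = 53·190660 + 21
59: 10105001 = 59·171271 + 12
61: 10105001 = 61·165655 + 46
67: 10105001 = 67·150820 + 61
71: 10105001 = 71·142323 + 68
73: 10105001 = 73·138424 + 49
79: 10105001 = 79·127911 + 32
83: 10105001 = 83·121747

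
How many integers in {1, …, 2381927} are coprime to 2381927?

2326912

Factor: 2381927 = 107 · 113 · 197.
φ(2381927) = (107−1) · (113−1) · (197−1) = 106 · 112 · 196 = 2326912.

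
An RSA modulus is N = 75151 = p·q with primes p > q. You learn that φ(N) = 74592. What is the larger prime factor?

φ(n) = (p−1)(q−1) = n − (p+q) + 1, so p + q = 75151 − 74592 + 1 = 560.
p and q are the roots of t² − 560t + 75151 = 0.
Discriminant: 560² − 4·75151 = 313600 − 300604 = 12996; √12996 = 114.
q = (560 − 114)/2 = 223, p = (560 + 114)/2 = 337.
Check: 223 · 337 = 75151.

337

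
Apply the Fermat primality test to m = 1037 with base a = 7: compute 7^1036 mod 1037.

931

7^1 ≡ 7 (mod 1037)
7^2 ≡ 7^2 = 49 ≡ 49 (mod 1037)
7^4 ≡ 49^2 = 2401 ≡ 327 (mod 1037)
7^8 ≡ 327^2 = 106929 ≡ 118 (mod 1037)
7^16 ≡ 118^2 = 13924 ≡ 443 (mod 1037)
7^32 ≡ 443^2 = 196249 ≡ 256 (mod 1037)
7^64 ≡ 256^2 = 65536 ≡ 205 (mod 1037)
7^128 ≡ 205^2 = 42025 ≡ 545 (mod 1037)
7^256 ≡ 545^2 = 297025 ≡ 443 (mod 1037)
7^512 ≡ 443^2 = 196249 ≡ 256 (mod 1037)
7^1024 ≡ 256^2 = 65536 ≡ 205 (mod 1037)
1036 = 1024 + 8 + 4 in binary powers of 2.
So 7^1036 ≡ 205 · 118 · 327 ≡ 931 (mod 1037).
Since 931 ≠ 1, base 7 is a Fermat witness: 1037 is composite.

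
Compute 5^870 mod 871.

5^1 ≡ 5 (mod 871)
5^2 ≡ 5^2 = 25 ≡ 25 (mod 871)
5^4 ≡ 25^2 = 625 ≡ 625 (mod 871)
5^8 ≡ 625^2 = 390625 ≡ 417 (mod 871)
5^16 ≡ 417^2 = 173889 ≡ 560 (mod 871)
5^32 ≡ 560^2 = 313600 ≡ 40 (mod 871)
5^64 ≡ 40^2 = 1600 ≡ 729 (mod 871)
5^128 ≡ 729^2 = 531441 ≡ 131 (mod 871)
5^256 ≡ 131^2 = 17161 ≡ 612 (mod 871)
5^512 ≡ 612^2 = 374544 ≡ 14 (mod 871)
870 = 512 + 256 + 64 + 32 + 4 + 2 in binary powers of 2.
So 5^870 ≡ 14 · 612 · 729 · 40 · 625 · 25 ≡ 129 (mod 871).
Since 129 ≠ 1, base 5 is a Fermat witness: 871 is composite.

129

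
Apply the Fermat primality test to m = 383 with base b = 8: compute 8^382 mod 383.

1

8^1 ≡ 8 (mod 383)
8^2 ≡ 8^2 = 64 ≡ 64 (mod 383)
8^4 ≡ 64^2 = 4096 ≡ 266 (mod 383)
8^8 ≡ 266^2 = 70756 ≡ 284 (mod 383)
8^16 ≡ 284^2 = 80656 ≡ 226 (mod 383)
8^32 ≡ 226^2 = 51076 ≡ 137 (mod 383)
8^64 ≡ 137^2 = 18769 ≡ 2 (mod 383)
8^128 ≡ 2^2 = 4 ≡ 4 (mod 383)
8^256 ≡ 4^2 = 16 ≡ 16 (mod 383)
382 = 256 + 64 + 32 + 16 + 8 + 4 + 2 in binary powers of 2.
So 8^382 ≡ 16 · 2 · 137 · 226 · 284 · 266 · 64 ≡ 1 (mod 383).
Since the result is 1, base 8 gives no evidence that 383 is composite.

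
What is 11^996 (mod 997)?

1

11^1 ≡ 11 (mod 997)
11^2 ≡ 11^2 = 121 ≡ 121 (mod 997)
11^4 ≡ 121^2 = 14641 ≡ 683 (mod 997)
11^8 ≡ 683^2 = 466489 ≡ 890 (mod 997)
11^16 ≡ 890^2 = 792100 ≡ 482 (mod 997)
11^32 ≡ 482^2 = 232324 ≡ 23 (mod 997)
11^64 ≡ 23^2 = 529 ≡ 529 (mod 997)
11^128 ≡ 529^2 = 279841 ≡ 681 (mod 997)
11^256 ≡ 681^2 = 463761 ≡ 156 (mod 997)
11^512 ≡ 156^2 = 24336 ≡ 408 (mod 997)
996 = 512 + 256 + 128 + 64 + 32 + 4 in binary powers of 2.
So 11^996 ≡ 408 · 156 · 681 · 529 · 23 · 683 ≡ 1 (mod 997).
Since the result is 1, base 11 gives no evidence that 997 is composite.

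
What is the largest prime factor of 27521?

27521 = 13 · 2117
2117 = 29 · 73
73 is prime.
So 27521 = 13 · 29 · 73; the largest prime factor is 73.

73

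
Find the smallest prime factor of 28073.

28073 is odd.
Digit sum 20, not divisible by 3.
Ends in 3: not divisible by 5.
7: 28073 = 7·4010 + 3
11: 28073 = 11·2552 + 1
13: 28073 = 13·2159 + 6
17: 28073 = 17·1651 + 6
19: 28073 = 19·1477 + 10
23: 28073 = 23·1220 + 13
29: 28073 = 29·968 + 1
31: 28073 = 31·905 + 18
37: 28073 = 37·758 + 27
41: 28073 = 41·684 + 29
43: 28073 = 43·652 + 37
47: 28073 = 47·597 + 14
53: 28073 = 53·529 + 36
59: 28073 = 59·475 + 48
61: 28073 = 61·460 + 13
67: 28073 = 67·419

67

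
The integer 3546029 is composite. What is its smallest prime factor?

97

3546029 is odd.
Digit sum 29, not divisible by 3.
Ends in 9: not divisible by 5.
7: 3546029 = 7·506575 + 4
11: 3546029 = 11·322366 + 3
13: 3546029 = 13·272771 + 6
17: 3546029 = 17·208589 + 16
19: 3546029 = 19·186633 + 2
23: 3546029 = 23·154175 + 4
29: 3546029 = 29·122276 + 25
31: 3546029 = 31·114388 + 1
37: 3546029 = 37·95838 + 23
41: 3546029 = 41·86488 + 21
43: 3546029 = 43·82465 + 34
47: 3546029 = 47·75447 + 20
53: 3546029 = 53·66906 + 11
59: 3546029 = 59·60102 + 11
61: 3546029 = 61·58131 + 38
67: 3546029 = 67·52925 + 54
71: 3546029 = 71·49944 + 5
73: 3546029 = 73·48575 + 54
79: 3546029 = 79·44886 + 35
83: 3546029 = 83·42723 + 20
89: 3546029 = 89·39843 + 2
97: 3546029 = 97·36557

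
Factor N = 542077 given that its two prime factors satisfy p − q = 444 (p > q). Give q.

Since p = q + 444, we have 542077 = q(q + 444), so q² + 444q − 542077 = 0.
Discriminant: 444² + 4·542077 = 197136 + 2168308 = 2365444; √2365444 = 1538.
q = (−444 + 1538)/2 = 547, and p = q + 444 = 991.
Check: 547 · 991 = 542077.

547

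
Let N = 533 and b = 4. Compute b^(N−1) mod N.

139

4^1 ≡ 4 (mod 533)
4^2 ≡ 4^2 = 16 ≡ 16 (mod 533)
4^4 ≡ 16^2 = 256 ≡ 256 (mod 533)
4^8 ≡ 256^2 = 65536 ≡ 510 (mod 533)
4^16 ≡ 510^2 = 260100 ≡ 529 (mod 533)
4^32 ≡ 529^2 = 279841 ≡ 16 (mod 533)
4^64 ≡ 16^2 = 256 ≡ 256 (mod 533)
4^128 ≡ 256^2 = 65536 ≡ 510 (mod 533)
4^256 ≡ 510^2 = 260100 ≡ 529 (mod 533)
4^512 ≡ 529^2 = 279841 ≡ 16 (mod 533)
532 = 512 + 16 + 4 in binary powers of 2.
So 4^532 ≡ 16 · 529 · 256 ≡ 139 (mod 533).
Since 139 ≠ 1, base 4 is a Fermat witness: 533 is composite.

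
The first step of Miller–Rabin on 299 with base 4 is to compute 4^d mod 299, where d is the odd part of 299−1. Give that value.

299 − 1 = 298 = 2^1 · 149, so d = 149.
4^1 ≡ 4 (mod 299)
4^2 ≡ 4^2 = 16 ≡ 16 (mod 299)
4^4 ≡ 16^2 = 256 ≡ 256 (mod 299)
4^8 ≡ 256^2 = 65536 ≡ 55 (mod 299)
4^16 ≡ 55^2 = 3025 ≡ 35 (mod 299)
4^32 ≡ 35^2 = 1225 ≡ 29 (mod 299)
4^64 ≡ 29^2 = 841 ≡ 243 (mod 299)
4^128 ≡ 243^2 = 59049 ≡ 146 (mod 299)
149 = 128 + 16 + 4 + 1 in binary powers of 2.
So 4^149 ≡ 146 · 35 · 256 · 4 ≡ 140 (mod 299).
Squaring chain: 140; never reaches −1, so base 4 is a Miller–Rabin witness that 299 is composite.

140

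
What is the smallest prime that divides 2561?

2561 is odd.
Digit sum 14, not divisible by 3.
Ends in 1: not divisible by 5.
7: 2561 = 7·365 + 6
11: 2561 = 11·232 + 9
13: 2561 = 13·197

13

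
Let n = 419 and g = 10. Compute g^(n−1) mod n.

10^1 ≡ 10 (mod 419)
10^2 ≡ 10^2 = 100 ≡ 100 (mod 419)
10^4 ≡ 100^2 = 10000 ≡ 363 (mod 419)
10^8 ≡ 363^2 = 131769 ≡ 203 (mod 419)
10^16 ≡ 203^2 = 41209 ≡ 147 (mod 419)
10^32 ≡ 147^2 = 21609 ≡ 240 (mod 419)
10^64 ≡ 240^2 = 57600 ≡ 197 (mod 419)
10^128 ≡ 197^2 = 38809 ≡ 261 (mod 419)
10^256 ≡ 261^2 = 68121 ≡ 243 (mod 419)
418 = 256 + 128 + 32 + 2 in binary powers of 2.
So 10^418 ≡ 243 · 261 · 240 · 100 ≡ 1 (mod 419).
Since the result is 1, base 10 gives no evidence that 419 is composite.

1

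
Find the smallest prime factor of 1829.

31

1829 is odd.
Digit sum 20, not divisible by 3.
Ends in 9: not divisible by 5.
7: 1829 = 7·261 + 2
11: 1829 = 11·166 + 3
13: 1829 = 13·140 + 9
17: 1829 = 17·107 + 10
19: 1829 = 19·96 + 5
23: 1829 = 23·79 + 12
29: 1829 = 29·63 + 2
31: 1829 = 31·59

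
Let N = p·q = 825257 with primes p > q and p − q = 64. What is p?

941

Since p = q + 64, we have 825257 = q(q + 64), so q² + 64q − 825257 = 0.
Discriminant: 64² + 4·825257 = 4096 + 3301028 = 3305124; √3305124 = 1818.
q = (−64 + 1818)/2 = 877, and p = q + 64 = 941.
Check: 877 · 941 = 825257.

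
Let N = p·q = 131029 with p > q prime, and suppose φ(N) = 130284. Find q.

283

φ(n) = (p−1)(q−1) = n − (p+q) + 1, so p + q = 131029 − 130284 + 1 = 746.
p and q are the roots of t² − 746t + 131029 = 0.
Discriminant: 746² − 4·131029 = 556516 − 524116 = 32400; √32400 = 180.
q = (746 − 180)/2 = 283, p = (746 + 180)/2 = 463.
Check: 283 · 463 = 131029.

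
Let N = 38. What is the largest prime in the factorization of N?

38 = 2 · 19
19 is prime.
So 38 = 2 · 19; the largest prime factor is 19.

19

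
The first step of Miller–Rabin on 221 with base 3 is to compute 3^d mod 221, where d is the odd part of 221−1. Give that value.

221 − 1 = 220 = 2^2 · 55, so d = 55.
3^1 ≡ 3 (mod 221)
3^2 ≡ 3^2 = 9 ≡ 9 (mod 221)
3^4 ≡ 9^2 = 81 ≡ 81 (mod 221)
3^8 ≡ 81^2 = 6561 ≡ 152 (mod 221)
3^16 ≡ 152^2 = 23104 ≡ 120 (mod 221)
3^32 ≡ 120^2 = 14400 ≡ 35 (mod 221)
55 = 32 + 16 + 4 + 2 + 1 in binary powers of 2.
So 3^55 ≡ 35 · 120 · 81 · 9 · 3 ≡ 198 (mod 221).
Squaring chain: 198 → 87; never reaches −1, so base 3 is a Miller–Rabin witness that 221 is composite.

198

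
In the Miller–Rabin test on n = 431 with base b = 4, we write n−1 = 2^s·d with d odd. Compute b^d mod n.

1

431 − 1 = 430 = 2^1 · 215, so d = 215.
4^1 ≡ 4 (mod 431)
4^2 ≡ 4^2 = 16 ≡ 16 (mod 431)
4^4 ≡ 16^2 = 256 ≡ 256 (mod 431)
4^8 ≡ 256^2 = 65536 ≡ 24 (mod 431)
4^16 ≡ 24^2 = 576 ≡ 145 (mod 431)
4^32 ≡ 145^2 = 21025 ≡ 337 (mod 431)
4^64 ≡ 337^2 = 113569 ≡ 216 (mod 431)
4^128 ≡ 216^2 = 46656 ≡ 108 (mod 431)
215 = 128 + 64 + 16 + 4 + 2 + 1 in binary powers of 2.
So 4^215 ≡ 108 · 216 · 145 · 256 · 16 · 4 ≡ 1 (mod 431).
Since 4^d ≡ 1 (mod 431), base 4 does not prove 431 composite.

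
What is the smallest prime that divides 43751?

67

43751 is odd.
Digit sum 20, not divisible by 3.
Ends in 1: not divisible by 5.
7: 43751 = 7·6250 + 1
11: 43751 = 11·3977 + 4
13: 43751 = 13·3365 + 6
17: 43751 = 17·2573 + 10
19: 43751 = 19·2302 + 13
23: 43751 = 23·1902 + 5
29: 43751 = 29·1508 + 19
31: 43751 = 31·1411 + 10
37: 43751 = 37·1182 + 17
41: 43751 = 41·1067 + 4
43: 43751 = 43·1017 + 20
47: 43751 = 47·930 + 41
53: 43751 = 53·825 + 26
59: 43751 = 59·741 + 32
61: 43751 = 61·717 + 14
67: 43751 = 67·653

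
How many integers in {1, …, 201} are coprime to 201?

132

Factor: 201 = 3 · 67.
φ(201) = (3−1) · (67−1) = 2 · 66 = 132.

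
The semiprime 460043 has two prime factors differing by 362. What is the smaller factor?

521

Since p = q + 362, we have 460043 = q(q + 362), so q² + 362q − 460043 = 0.
Discriminant: 362² + 4·460043 = 131044 + 1840172 = 1971216; √1971216 = 1404.
q = (−362 + 1404)/2 = 521, and p = q + 362 = 883.
Check: 521 · 883 = 460043.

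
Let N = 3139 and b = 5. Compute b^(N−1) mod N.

5^1 ≡ 5 (mod 3139)
5^2 ≡ 5^2 = 25 ≡ 25 (mod 3139)
5^4 ≡ 25^2 = 625 ≡ 625 (mod 3139)
5^8 ≡ 625^2 = 390625 ≡ 1389 (mod 3139)
5^16 ≡ 1389^2 = 1929321 ≡ 1975 (mod 3139)
5^32 ≡ 1975^2 = 3900625 ≡ 1987 (mod 3139)
5^64 ≡ 1987^2 = 3948169 ≡ 2446 (mod 3139)
5^128 ≡ 2446^2 = 5982916 ≡ 3121 (mod 3139)
5^256 ≡ 3121^2 = 9740641 ≡ 324 (mod 3139)
5^512 ≡ 324^2 = 104976 ≡ 1389 (mod 3139)
5^1024 ≡ 1389^2 = 1929321 ≡ 1975 (mod 3139)
5^2048 ≡ 1975^2 = 3900625 ≡ 1987 (mod 3139)
3138 = 2048 + 1024 + 64 + 2 in binary powers of 2.
So 5^3138 ≡ 1987 · 1975 · 2446 · 25 ≡ 1311 (mod 3139).
Since 1311 ≠ 1, base 5 is a Fermat witness: 3139 is composite.

1311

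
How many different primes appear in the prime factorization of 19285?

4

19285 = 5 · 3857
3857 = 7 · 551
551 = 19 · 29
19285 = 5 · 7 · 19 · 29, which has 4 distinct prime factors.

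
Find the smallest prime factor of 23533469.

23533469 is odd.
Digit sum 35, not divisible by 3.
Ends in 9: not divisible by 5.
7: 23533469 = 7·3361924 + 1
11: 23533469 = 11·2139406 + 3
13: 23533469 = 13·1810266 + 11
17: 23533469 = 17·1384321 + 12
19: 23533469 = 19·1238603 + 12
23: 23533469 = 23·1023194 + 7
29: 23533469 = 29·811498 + 27
31: 23533469 = 31·759144 + 5
37: 23533469 = 37·636039 + 26
41: 23533469 = 41·573987 + 2
43: 23533469 = 43·547289 + 42
47: 23533469 = 47·500712 + 5
53: 23533469 = 53·444027 + 38
59: 23533469 = 59·398872 + 21
61: 23533469 = 61·385794 + 35
67: 23533469 = 67·351245 + 54
71: 23533469 = 71·331457 + 22
73: 23533469 = 73·322376 + 21
79: 23533469 = 79·297892 + 1
83: 23533469 = 83·283535 + 64
89: 23533469 = 89·264421

89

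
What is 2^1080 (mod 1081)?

2^1 ≡ 2 (mod 1081)
2^2 ≡ 2^2 = 4 ≡ 4 (mod 1081)
2^4 ≡ 4^2 = 16 ≡ 16 (mod 1081)
2^8 ≡ 16^2 = 256 ≡ 256 (mod 1081)
2^16 ≡ 256^2 = 65536 ≡ 676 (mod 1081)
2^32 ≡ 676^2 = 456976 ≡ 794 (mod 1081)
2^64 ≡ 794^2 = 630436 ≡ 213 (mod 1081)
2^128 ≡ 213^2 = 45369 ≡ 1048 (mod 1081)
2^256 ≡ 1048^2 = 1098304 ≡ 8 (mod 1081)
2^512 ≡ 8^2 = 64 ≡ 64 (mod 1081)
2^1024 ≡ 64^2 = 4096 ≡ 853 (mod 1081)
1080 = 1024 + 32 + 16 + 8 in binary powers of 2.
So 2^1080 ≡ 853 · 794 · 676 · 256 ≡ 165 (mod 1081).
Since 165 ≠ 1, base 2 is a Fermat witness: 1081 is composite.

165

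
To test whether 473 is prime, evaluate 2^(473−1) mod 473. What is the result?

2^1 ≡ 2 (mod 473)
2^2 ≡ 2^2 = 4 ≡ 4 (mod 473)
2^4 ≡ 4^2 = 16 ≡ 16 (mod 473)
2^8 ≡ 16^2 = 256 ≡ 256 (mod 473)
2^16 ≡ 256^2 = 65536 ≡ 262 (mod 473)
2^32 ≡ 262^2 = 68644 ≡ 59 (mod 473)
2^64 ≡ 59^2 = 3481 ≡ 170 (mod 473)
2^128 ≡ 170^2 = 28900 ≡ 47 (mod 473)
2^256 ≡ 47^2 = 2209 ≡ 317 (mod 473)
472 = 256 + 128 + 64 + 16 + 8 in binary powers of 2.
So 2^472 ≡ 317 · 47 · 170 · 262 · 256 ≡ 422 (mod 473).
Since 422 ≠ 1, base 2 is a Fermat witness: 473 is composite.

422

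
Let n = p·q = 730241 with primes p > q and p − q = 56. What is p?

883

Since p = q + 56, we have 730241 = q(q + 56), so q² + 56q − 730241 = 0.
Discriminant: 56² + 4·730241 = 3136 + 2920964 = 2924100; √2924100 = 1710.
q = (−56 + 1710)/2 = 827, and p = q + 56 = 883.
Check: 827 · 883 = 730241.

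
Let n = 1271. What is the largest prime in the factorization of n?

1271 = 31 · 41
41 is prime.
So 1271 = 31 · 41; the largest prime factor is 41.

41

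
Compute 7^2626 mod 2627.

7^1 ≡ 7 (mod 2627)
7^2 ≡ 7^2 = 49 ≡ 49 (mod 2627)
7^4 ≡ 49^2 = 2401 ≡ 2401 (mod 2627)
7^8 ≡ 2401^2 = 5764801 ≡ 1163 (mod 2627)
7^16 ≡ 1163^2 = 1352569 ≡ 2291 (mod 2627)
7^32 ≡ 2291^2 = 5248681 ≡ 2562 (mod 2627)
7^64 ≡ 2562^2 = 6563844 ≡ 1598 (mod 2627)
7^128 ≡ 1598^2 = 2553604 ≡ 160 (mod 2627)
7^256 ≡ 160^2 = 25600 ≡ 1957 (mod 2627)
7^512 ≡ 1957^2 = 3829849 ≡ 2310 (mod 2627)
7^1024 ≡ 2310^2 = 5336100 ≡ 663 (mod 2627)
7^2048 ≡ 663^2 = 439569 ≡ 860 (mod 2627)
2626 = 2048 + 512 + 64 + 2 in binary powers of 2.
So 7^2626 ≡ 860 · 2310 · 1598 · 49 ≡ 774 (mod 2627).
Since 774 ≠ 1, base 7 is a Fermat witness: 2627 is composite.

774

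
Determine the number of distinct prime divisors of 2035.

3

2035 = 5 · 407
407 = 11 · 37
2035 = 5 · 11 · 37, which has 3 distinct prime factors.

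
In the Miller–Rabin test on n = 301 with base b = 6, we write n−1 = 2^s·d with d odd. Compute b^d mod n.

301 − 1 = 300 = 2^2 · 75, so d = 75.
6^1 ≡ 6 (mod 301)
6^2 ≡ 6^2 = 36 ≡ 36 (mod 301)
6^4 ≡ 36^2 = 1296 ≡ 92 (mod 301)
6^8 ≡ 92^2 = 8464 ≡ 36 (mod 301)
6^16 ≡ 36^2 = 1296 ≡ 92 (mod 301)
6^32 ≡ 92^2 = 8464 ≡ 36 (mod 301)
6^64 ≡ 36^2 = 1296 ≡ 92 (mod 301)
75 = 64 + 8 + 2 + 1 in binary powers of 2.
So 6^75 ≡ 92 · 36 · 36 · 6 ≡ 216 (mod 301).
Squaring chain: 216 → 1; never reaches −1, so base 6 is a Miller–Rabin witness that 301 is composite.

216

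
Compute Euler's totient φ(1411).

1312

Factor: 1411 = 17 · 83.
φ(1411) = (17−1) · (83−1) = 16 · 82 = 1312.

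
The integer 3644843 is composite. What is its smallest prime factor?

3644843 is odd.
Digit sum 32, not divisible by 3.
Ends in 3: not divisible by 5.
7: 3644843 = 7·520691 + 6
11: 3644843 = 11·331349 + 4
13: 3644843 = 13·280372 + 7
17: 3644843 = 17·214402 + 9
19: 3644843 = 19·191833 + 16
23: 3644843 = 23·158471 + 10
29: 3644843 = 29·125684 + 7
31: 3644843 = 31·117575 + 18
37: 3644843 = 37·98509 + 10
41: 3644843 = 41·88898 + 25
43: 3644843 = 43·84763 + 34
47: 3644843 = 47·77549 + 40
53: 3644843 = 53·68770 + 33
59: 3644843 = 59·61777

59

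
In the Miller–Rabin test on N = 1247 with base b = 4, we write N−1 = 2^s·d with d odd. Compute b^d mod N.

173

1247 − 1 = 1246 = 2^1 · 623, so d = 623.
4^1 ≡ 4 (mod 1247)
4^2 ≡ 4^2 = 16 ≡ 16 (mod 1247)
4^4 ≡ 16^2 = 256 ≡ 256 (mod 1247)
4^8 ≡ 256^2 = 65536 ≡ 692 (mod 1247)
4^16 ≡ 692^2 = 478864 ≡ 16 (mod 1247)
4^32 ≡ 16^2 = 256 ≡ 256 (mod 1247)
4^64 ≡ 256^2 = 65536 ≡ 692 (mod 1247)
4^128 ≡ 692^2 = 478864 ≡ 16 (mod 1247)
4^256 ≡ 16^2 = 256 ≡ 256 (mod 1247)
4^512 ≡ 256^2 = 65536 ≡ 692 (mod 1247)
623 = 512 + 64 + 32 + 8 + 4 + 2 + 1 in binary powers of 2.
So 4^623 ≡ 692 · 692 · 256 · 692 · 256 · 16 · 4 ≡ 173 (mod 1247).
Squaring chain: 173; never reaches −1, so base 4 is a Miller–Rabin witness that 1247 is composite.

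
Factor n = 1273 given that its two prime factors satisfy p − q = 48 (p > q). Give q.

19

Since p = q + 48, we have 1273 = q(q + 48), so q² + 48q − 1273 = 0.
Discriminant: 48² + 4·1273 = 2304 + 5092 = 7396; √7396 = 86.
q = (−48 + 86)/2 = 19, and p = q + 48 = 67.
Check: 19 · 67 = 1273.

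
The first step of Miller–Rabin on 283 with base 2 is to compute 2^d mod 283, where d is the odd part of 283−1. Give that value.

283 − 1 = 282 = 2^1 · 141, so d = 141.
2^1 ≡ 2 (mod 283)
2^2 ≡ 2^2 = 4 ≡ 4 (mod 283)
2^4 ≡ 4^2 = 16 ≡ 16 (mod 283)
2^8 ≡ 16^2 = 256 ≡ 256 (mod 283)
2^16 ≡ 256^2 = 65536 ≡ 163 (mod 283)
2^32 ≡ 163^2 = 26569 ≡ 250 (mod 283)
2^64 ≡ 250^2 = 62500 ≡ 240 (mod 283)
2^128 ≡ 240^2 = 57600 ≡ 151 (mod 283)
141 = 128 + 8 + 4 + 1 in binary powers of 2.
So 2^141 ≡ 151 · 256 · 16 · 2 ≡ 282 (mod 283).
Since 2^d ≡ 282 (mod 283), base 2 does not prove 283 composite.

282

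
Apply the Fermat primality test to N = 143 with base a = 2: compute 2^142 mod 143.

2^1 ≡ 2 (mod 143)
2^2 ≡ 2^2 = 4 ≡ 4 (mod 143)
2^4 ≡ 4^2 = 16 ≡ 16 (mod 143)
2^8 ≡ 16^2 = 256 ≡ 113 (mod 143)
2^16 ≡ 113^2 = 12769 ≡ 42 (mod 143)
2^32 ≡ 42^2 = 1764 ≡ 48 (mod 143)
2^64 ≡ 48^2 = 2304 ≡ 16 (mod 143)
2^128 ≡ 16^2 = 256 ≡ 113 (mod 143)
142 = 128 + 8 + 4 + 2 in binary powers of 2.
So 2^142 ≡ 113 · 113 · 16 · 4 ≡ 114 (mod 143).
Since 114 ≠ 1, base 2 is a Fermat witness: 143 is composite.

114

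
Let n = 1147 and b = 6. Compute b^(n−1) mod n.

6^1 ≡ 6 (mod 1147)
6^2 ≡ 6^2 = 36 ≡ 36 (mod 1147)
6^4 ≡ 36^2 = 1296 ≡ 149 (mod 1147)
6^8 ≡ 149^2 = 22201 ≡ 408 (mod 1147)
6^16 ≡ 408^2 = 166464 ≡ 149 (mod 1147)
6^32 ≡ 149^2 = 22201 ≡ 408 (mod 1147)
6^64 ≡ 408^2 = 166464 ≡ 149 (mod 1147)
6^128 ≡ 149^2 = 22201 ≡ 408 (mod 1147)
6^256 ≡ 408^2 = 166464 ≡ 149 (mod 1147)
6^512 ≡ 149^2 = 22201 ≡ 408 (mod 1147)
6^1024 ≡ 408^2 = 166464 ≡ 149 (mod 1147)
1146 = 1024 + 64 + 32 + 16 + 8 + 2 in binary powers of 2.
So 6^1146 ≡ 149 · 149 · 408 · 149 · 408 · 36 ≡ 776 (mod 1147).
Since 776 ≠ 1, base 6 is a Fermat witness: 1147 is composite.

776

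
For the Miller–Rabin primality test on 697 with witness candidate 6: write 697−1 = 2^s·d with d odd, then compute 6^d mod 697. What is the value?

439

697 − 1 = 696 = 2^3 · 87, so d = 87.
6^1 ≡ 6 (mod 697)
6^2 ≡ 6^2 = 36 ≡ 36 (mod 697)
6^4 ≡ 36^2 = 1296 ≡ 599 (mod 697)
6^8 ≡ 599^2 = 358801 ≡ 543 (mod 697)
6^16 ≡ 543^2 = 294849 ≡ 18 (mod 697)
6^32 ≡ 18^2 = 324 ≡ 324 (mod 697)
6^64 ≡ 324^2 = 104976 ≡ 426 (mod 697)
87 = 64 + 16 + 4 + 2 + 1 in binary powers of 2.
So 6^87 ≡ 426 · 18 · 599 · 36 · 6 ≡ 439 (mod 697).
Squaring chain: 439 → 349 → 523; never reaches −1, so base 6 is a Miller–Rabin witness that 697 is composite.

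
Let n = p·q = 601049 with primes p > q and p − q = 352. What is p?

971

Since p = q + 352, we have 601049 = q(q + 352), so q² + 352q − 601049 = 0.
Discriminant: 352² + 4·601049 = 123904 + 2404196 = 2528100; √2528100 = 1590.
q = (−352 + 1590)/2 = 619, and p = q + 352 = 971.
Check: 619 · 971 = 601049.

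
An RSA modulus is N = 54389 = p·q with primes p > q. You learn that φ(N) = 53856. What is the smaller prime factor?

φ(n) = (p−1)(q−1) = n − (p+q) + 1, so p + q = 54389 − 53856 + 1 = 534.
p and q are the roots of t² − 534t + 54389 = 0.
Discriminant: 534² − 4·54389 = 285156 − 217556 = 67600; √67600 = 260.
q = (534 − 260)/2 = 137, p = (534 + 260)/2 = 397.
Check: 137 · 397 = 54389.

137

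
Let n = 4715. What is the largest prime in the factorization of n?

41

4715 = 5 · 943
943 = 23 · 41
41 is prime.
So 4715 = 5 · 23 · 41; the largest prime factor is 41.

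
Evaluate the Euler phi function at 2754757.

2694384

Factor: 2754757 = 109 · 127 · 199.
φ(2754757) = (109−1) · (127−1) · (199−1) = 108 · 126 · 198 = 2694384.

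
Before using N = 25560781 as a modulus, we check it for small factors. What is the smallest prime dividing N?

71

25560781 is odd.
Digit sum 34, not divisible by 3.
Ends in 1: not divisible by 5.
7: 25560781 = 7·3651540 + 1
11: 25560781 = 11·2323707 + 4
13: 25560781 = 13·1966213 + 12
17: 25560781 = 17·1503575 + 6
19: 25560781 = 19·1345304 + 5
23: 25560781 = 23·1111338 + 7
29: 25560781 = 29·881406 + 7
31: 25560781 = 31·824541 + 10
37: 25560781 = 37·690831 + 34
41: 25560781 = 41·623433 + 28
43: 25560781 = 43·594436 + 33
47: 25560781 = 47·543846 + 19
53: 25560781 = 53·482278 + 47
59: 25560781 = 59·433233 + 34
61: 25560781 = 61·419029 + 12
67: 25560781 = 67·381504 + 13
71: 25560781 = 71·360011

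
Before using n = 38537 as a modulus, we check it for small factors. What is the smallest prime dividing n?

38537 is odd.
Digit sum 26, not divisible by 3.
Ends in 7: not divisible by 5.
7: 38537 = 7·5505 + 2
11: 38537 = 11·3503 + 4
13: 38537 = 13·2964 + 5
17: 38537 = 17·2266 + 15
19: 38537 = 19·2028 + 5
23: 38537 = 23·1675 + 12
29: 38537 = 29·1328 + 25
31: 38537 = 31·1243 + 4
37: 38537 = 37·1041 + 20
41: 38537 = 41·939 + 38
43: 38537 = 43·896 + 9
47: 38537 = 47·819 + 44
53: 38537 = 53·727 + 6
59: 38537 = 59·653 + 10
61: 38537 = 61·631 + 46
67: 38537 = 67·575 + 12
71: 38537 = 71·542 + 55
73: 38537 = 73·527 + 66
79: 38537 = 79·487 + 64
83: 38537 = 83·464 + 25
89: 38537 = 89·433

89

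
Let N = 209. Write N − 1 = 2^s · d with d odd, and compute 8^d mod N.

160

209 − 1 = 208 = 2^4 · 13, so d = 13.
8^1 ≡ 8 (mod 209)
8^2 ≡ 8^2 = 64 ≡ 64 (mod 209)
8^4 ≡ 64^2 = 4096 ≡ 125 (mod 209)
8^8 ≡ 125^2 = 15625 ≡ 159 (mod 209)
13 = 8 + 4 + 1 in binary powers of 2.
So 8^13 ≡ 159 · 125 · 8 ≡ 160 (mod 209).
Squaring chain: 160 → 102 → 163 → 26; never reaches −1, so base 8 is a Miller–Rabin witness that 209 is composite.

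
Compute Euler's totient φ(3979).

3784

Factor: 3979 = 23 · 173.
φ(3979) = (23−1) · (173−1) = 22 · 172 = 3784.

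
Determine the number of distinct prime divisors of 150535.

5

150535 = 5 · 30107
30107 = 7 · 4301
4301 = 11 · 391
391 = 17 · 23
150535 = 5 · 7 · 11 · 17 · 23, which has 5 distinct prime factors.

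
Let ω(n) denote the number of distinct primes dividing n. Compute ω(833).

2

833 = 7^2 · 17
833 = 7^2 · 17, which has 2 distinct prime factors.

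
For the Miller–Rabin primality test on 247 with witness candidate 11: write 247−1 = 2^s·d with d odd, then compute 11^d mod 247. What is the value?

96

247 − 1 = 246 = 2^1 · 123, so d = 123.
11^1 ≡ 11 (mod 247)
11^2 ≡ 11^2 = 121 ≡ 121 (mod 247)
11^4 ≡ 121^2 = 14641 ≡ 68 (mod 247)
11^8 ≡ 68^2 = 4624 ≡ 178 (mod 247)
11^16 ≡ 178^2 = 31684 ≡ 68 (mod 247)
11^32 ≡ 68^2 = 4624 ≡ 178 (mod 247)
11^64 ≡ 178^2 = 31684 ≡ 68 (mod 247)
123 = 64 + 32 + 16 + 8 + 2 + 1 in binary powers of 2.
So 11^123 ≡ 68 · 178 · 68 · 178 · 121 · 11 ≡ 96 (mod 247).
Squaring chain: 96; never reaches −1, so base 11 is a Miller–Rabin witness that 247 is composite.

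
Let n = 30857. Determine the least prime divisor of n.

59

30857 is odd.
Digit sum 23, not divisible by 3.
Ends in 7: not divisible by 5.
7: 30857 = 7·4408 + 1
11: 30857 = 11·2805 + 2
13: 30857 = 13·2373 + 8
17: 30857 = 17·1815 + 2
19: 30857 = 19·1624 + 1
23: 30857 = 23·1341 + 14
29: 30857 = 29·1064 + 1
31: 30857 = 31·995 + 12
37: 30857 = 37·833 + 36
41: 30857 = 41·752 + 25
43: 30857 = 43·717 + 26
47: 30857 = 47·656 + 25
53: 30857 = 53·582 + 11
59: 30857 = 59·523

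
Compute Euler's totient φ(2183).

2088

Factor: 2183 = 37 · 59.
φ(2183) = (37−1) · (59−1) = 36 · 58 = 2088.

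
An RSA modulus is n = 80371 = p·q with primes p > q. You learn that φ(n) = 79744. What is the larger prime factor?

φ(n) = (p−1)(q−1) = n − (p+q) + 1, so p + q = 80371 − 79744 + 1 = 628.
p and q are the roots of t² − 628t + 80371 = 0.
Discriminant: 628² − 4·80371 = 394384 − 321484 = 72900; √72900 = 270.
q = (628 − 270)/2 = 179, p = (628 + 270)/2 = 449.
Check: 179 · 449 = 80371.

449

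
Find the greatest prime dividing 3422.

59

3422 = 2 · 1711
1711 = 29 · 59
59 is prime.
So 3422 = 2 · 29 · 59; the largest prime factor is 59.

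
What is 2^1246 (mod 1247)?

173

2^1 ≡ 2 (mod 1247)
2^2 ≡ 2^2 = 4 ≡ 4 (mod 1247)
2^4 ≡ 4^2 = 16 ≡ 16 (mod 1247)
2^8 ≡ 16^2 = 256 ≡ 256 (mod 1247)
2^16 ≡ 256^2 = 65536 ≡ 692 (mod 1247)
2^32 ≡ 692^2 = 478864 ≡ 16 (mod 1247)
2^64 ≡ 16^2 = 256 ≡ 256 (mod 1247)
2^128 ≡ 256^2 = 65536 ≡ 692 (mod 1247)
2^256 ≡ 692^2 = 478864 ≡ 16 (mod 1247)
2^512 ≡ 16^2 = 256 ≡ 256 (mod 1247)
2^1024 ≡ 256^2 = 65536 ≡ 692 (mod 1247)
1246 = 1024 + 128 + 64 + 16 + 8 + 4 + 2 in binary powers of 2.
So 2^1246 ≡ 692 · 692 · 256 · 692 · 256 · 16 · 4 ≡ 173 (mod 1247).
Since 173 ≠ 1, base 2 is a Fermat witness: 1247 is composite.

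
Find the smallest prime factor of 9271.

73

9271 is odd.
Digit sum 19, not divisible by 3.
Ends in 1: not divisible by 5.
7: 9271 = 7·1324 + 3
11: 9271 = 11·842 + 9
13: 9271 = 13·713 + 2
17: 9271 = 17·545 + 6
19: 9271 = 19·487 + 18
23: 9271 = 23·403 + 2
29: 9271 = 29·319 + 20
31: 9271 = 31·299 + 2
37: 9271 = 37·250 + 21
41: 9271 = 41·226 + 5
43: 9271 = 43·215 + 26
47: 9271 = 47·197 + 12
53: 9271 = 53·174 + 49
59: 9271 = 59·157 + 8
61: 9271 = 61·151 + 60
67: 9271 = 67·138 + 25
71: 9271 = 71·130 + 41
73: 9271 = 73·127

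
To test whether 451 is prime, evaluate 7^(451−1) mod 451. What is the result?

419

7^1 ≡ 7 (mod 451)
7^2 ≡ 7^2 = 49 ≡ 49 (mod 451)
7^4 ≡ 49^2 = 2401 ≡ 146 (mod 451)
7^8 ≡ 146^2 = 21316 ≡ 119 (mod 451)
7^16 ≡ 119^2 = 14161 ≡ 180 (mod 451)
7^32 ≡ 180^2 = 32400 ≡ 379 (mod 451)
7^64 ≡ 379^2 = 143641 ≡ 223 (mod 451)
7^128 ≡ 223^2 = 49729 ≡ 119 (mod 451)
7^256 ≡ 119^2 = 14161 ≡ 180 (mod 451)
450 = 256 + 128 + 64 + 2 in binary powers of 2.
So 7^450 ≡ 180 · 119 · 223 · 49 ≡ 419 (mod 451).
Since 419 ≠ 1, base 7 is a Fermat witness: 451 is composite.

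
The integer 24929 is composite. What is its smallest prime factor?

97

24929 is odd.
Digit sum 26, not divisible by 3.
Ends in 9: not divisible by 5.
7: 24929 = 7·3561 + 2
11: 24929 = 11·2266 + 3
13: 24929 = 13·1917 + 8
17: 24929 = 17·1466 + 7
19: 24929 = 19·1312 + 1
23: 24929 = 23·1083 + 20
29: 24929 = 29·859 + 18
31: 24929 = 31·804 + 5
37: 24929 = 37·673 + 28
41: 24929 = 41·608 + 1
43: 24929 = 43·579 + 32
47: 24929 = 47·530 + 19
53: 24929 = 53·470 + 19
59: 24929 = 59·422 + 31
61: 24929 = 61·408 + 41
67: 24929 = 67·372 + 5
71: 24929 = 71·351 + 8
73: 24929 = 73·341 + 36
79: 24929 = 79·315 + 44
83: 24929 = 83·300 + 29
89: 24929 = 89·280 + 9
97: 24929 = 97·257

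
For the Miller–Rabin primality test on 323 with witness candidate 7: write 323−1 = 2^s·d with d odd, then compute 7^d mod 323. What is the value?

296

323 − 1 = 322 = 2^1 · 161, so d = 161.
7^1 ≡ 7 (mod 323)
7^2 ≡ 7^2 = 49 ≡ 49 (mod 323)
7^4 ≡ 49^2 = 2401 ≡ 140 (mod 323)
7^8 ≡ 140^2 = 19600 ≡ 220 (mod 323)
7^16 ≡ 220^2 = 48400 ≡ 273 (mod 323)
7^32 ≡ 273^2 = 74529 ≡ 239 (mod 323)
7^64 ≡ 239^2 = 57121 ≡ 273 (mod 323)
7^128 ≡ 273^2 = 74529 ≡ 239 (mod 323)
161 = 128 + 32 + 1 in binary powers of 2.
So 7^161 ≡ 239 · 239 · 7 ≡ 296 (mod 323).
Squaring chain: 296; never reaches −1, so base 7 is a Miller–Rabin witness that 323 is composite.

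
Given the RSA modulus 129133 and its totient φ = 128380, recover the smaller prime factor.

263

φ(n) = (p−1)(q−1) = n − (p+q) + 1, so p + q = 129133 − 128380 + 1 = 754.
p and q are the roots of t² − 754t + 129133 = 0.
Discriminant: 754² − 4·129133 = 568516 − 516532 = 51984; √51984 = 228.
q = (754 − 228)/2 = 263, p = (754 + 228)/2 = 491.
Check: 263 · 491 = 129133.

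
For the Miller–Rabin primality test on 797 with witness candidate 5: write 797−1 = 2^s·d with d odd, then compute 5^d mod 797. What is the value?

582

797 − 1 = 796 = 2^2 · 199, so d = 199.
5^1 ≡ 5 (mod 797)
5^2 ≡ 5^2 = 25 ≡ 25 (mod 797)
5^4 ≡ 25^2 = 625 ≡ 625 (mod 797)
5^8 ≡ 625^2 = 390625 ≡ 95 (mod 797)
5^16 ≡ 95^2 = 9025 ≡ 258 (mod 797)
5^32 ≡ 258^2 = 66564 ≡ 413 (mod 797)
5^64 ≡ 413^2 = 170569 ≡ 11 (mod 797)
5^128 ≡ 11^2 = 121 ≡ 121 (mod 797)
199 = 128 + 64 + 4 + 2 + 1 in binary powers of 2.
So 5^199 ≡ 121 · 11 · 625 · 25 · 5 ≡ 582 (mod 797).
Squaring chain: 582 → 796; reaches −1, so base 5 does not prove 797 composite.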